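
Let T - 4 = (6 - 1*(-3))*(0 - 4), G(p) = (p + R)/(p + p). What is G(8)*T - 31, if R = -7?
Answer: -33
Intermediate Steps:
G(p) = (-7 + p)/(2*p) (G(p) = (p - 7)/(p + p) = (-7 + p)/((2*p)) = (-7 + p)*(1/(2*p)) = (-7 + p)/(2*p))
T = -32 (T = 4 + (6 - 1*(-3))*(0 - 4) = 4 + (6 + 3)*(-4) = 4 + 9*(-4) = 4 - 36 = -32)
G(8)*T - 31 = ((½)*(-7 + 8)/8)*(-32) - 31 = ((½)*(⅛)*1)*(-32) - 31 = (1/16)*(-32) - 31 = -2 - 31 = -33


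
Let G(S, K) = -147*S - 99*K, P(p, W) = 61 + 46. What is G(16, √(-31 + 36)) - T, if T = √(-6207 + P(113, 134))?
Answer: -2352 - 99*√5 - 10*I*√61 ≈ -2573.4 - 78.103*I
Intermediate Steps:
P(p, W) = 107
T = 10*I*√61 (T = √(-6207 + 107) = √(-6100) = 10*I*√61 ≈ 78.103*I)
G(16, √(-31 + 36)) - T = (-147*16 - 99*√(-31 + 36)) - 10*I*√61 = (-2352 - 99*√5) - 10*I*√61 = -2352 - 99*√5 - 10*I*√61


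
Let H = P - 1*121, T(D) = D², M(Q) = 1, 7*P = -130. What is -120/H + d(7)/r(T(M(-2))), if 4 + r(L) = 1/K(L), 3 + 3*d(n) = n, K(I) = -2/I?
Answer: 14864/26379 ≈ 0.56348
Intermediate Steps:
P = -130/7 (P = (⅐)*(-130) = -130/7 ≈ -18.571)
d(n) = -1 + n/3
H = -977/7 (H = -130/7 - 1*121 = -130/7 - 121 = -977/7 ≈ -139.57)
r(L) = -4 - L/2 (r(L) = -4 + 1/(-2/L) = -4 - L/2)
-120/H + d(7)/r(T(M(-2))) = -120/(-977/7) + (-1 + (⅓)*7)/(-4 - ½*1²) = -120*(-7/977) + (-1 + 7/3)/(-4 - ½*1) = 840/977 + 4/(3*(-4 - ½)) = 840/977 + 4/(3*(-9/2)) = 840/977 + (4/3)*(-2/9) = 840/977 - 8/27 = 14864/26379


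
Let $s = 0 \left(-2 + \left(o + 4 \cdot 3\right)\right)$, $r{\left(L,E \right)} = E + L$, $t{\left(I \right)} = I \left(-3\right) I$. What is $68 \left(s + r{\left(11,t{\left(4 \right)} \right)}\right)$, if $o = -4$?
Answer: $-2516$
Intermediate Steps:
$t{\left(I \right)} = - 3 I^{2}$ ($t{\left(I \right)} = - 3 I I = - 3 I^{2}$)
$s = 0$ ($s = 0 \left(-2 + \left(-4 + 4 \cdot 3\right)\right) = 0 \left(-2 + \left(-4 + 12\right)\right) = 0 \left(-2 + 8\right) = 0 \cdot 6 = 0$)
$68 \left(s + r{\left(11,t{\left(4 \right)} \right)}\right) = 68 \left(0 + \left(- 3 \cdot 4^{2} + 11\right)\right) = 68 \left(0 + \left(\left(-3\right) 16 + 11\right)\right) = 68 \left(0 + \left(-48 + 11\right)\right) = 68 \left(0 - 37\right) = 68 \left(-37\right) = -2516$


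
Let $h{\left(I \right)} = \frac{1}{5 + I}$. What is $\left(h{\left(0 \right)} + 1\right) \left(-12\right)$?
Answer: $- \frac{72}{5} \approx -14.4$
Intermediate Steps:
$\left(h{\left(0 \right)} + 1\right) \left(-12\right) = \left(\frac{1}{5 + 0} + 1\right) \left(-12\right) = \left(\frac{1}{5} + 1\right) \left(-12\right) = \frac{6}{5} \left(-12\right) = - \frac{72}{5}$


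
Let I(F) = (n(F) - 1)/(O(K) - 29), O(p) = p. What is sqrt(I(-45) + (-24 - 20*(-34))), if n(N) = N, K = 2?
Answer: sqrt(53274)/9 ≈ 25.646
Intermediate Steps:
I(F) = 1/27 - F/27 (I(F) = (F - 1)/(2 - 29) = (-1 + F)/(-27) = (-1 + F)*(-1/27) = 1/27 - F/27)
sqrt(I(-45) + (-24 - 20*(-34))) = sqrt((1/27 - 1/27*(-45)) + (-24 - 20*(-34))) = sqrt((1/27 + 5/3) + (-24 + 680)) = sqrt(46/27 + 656) = sqrt(17758/27) = sqrt(53274)/9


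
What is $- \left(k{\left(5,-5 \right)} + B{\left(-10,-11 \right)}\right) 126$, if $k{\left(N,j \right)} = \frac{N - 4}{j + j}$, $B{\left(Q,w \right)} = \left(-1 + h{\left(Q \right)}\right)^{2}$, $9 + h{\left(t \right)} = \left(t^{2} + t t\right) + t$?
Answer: $- \frac{20411937}{5} \approx -4.0824 \cdot 10^{6}$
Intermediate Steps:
$h{\left(t \right)} = -9 + t + 2 t^{2}$ ($h{\left(t \right)} = -9 + \left(\left(t^{2} + t t\right) + t\right) = -9 + \left(\left(t^{2} + t^{2}\right) + t\right) = -9 + \left(2 t^{2} + t\right) = -9 + \left(t + 2 t^{2}\right) = -9 + t + 2 t^{2}$)
$B{\left(Q,w \right)} = \left(-10 + Q + 2 Q^{2}\right)^{2}$ ($B{\left(Q,w \right)} = \left(-1 + \left(-9 + Q + 2 Q^{2}\right)\right)^{2} = \left(-10 + Q + 2 Q^{2}\right)^{2}$)
$k{\left(N,j \right)} = \frac{-4 + N}{2 j}$
$- \left(k{\left(5,-5 \right)} + B{\left(-10,-11 \right)}\right) 126 = - \left(\frac{-4 + 5}{2 \left(-5\right)} + \left(-10 - 10 + 2 \left(-10\right)^{2}\right)^{2}\right) 126 = - \left(\frac{1}{2} \left(- \frac{1}{5}\right) 1 + \left(-10 - 10 + 2 \cdot 100\right)^{2}\right) 126 = - \left(- \frac{1}{10} + \left(-10 - 10 + 200\right)^{2}\right) 126 = - \left(- \frac{1}{10} + 180^{2}\right) 126 = - \left(- \frac{1}{10} + 32400\right) 126 = - \frac{323999 \cdot 126}{10} = \left(-1\right) \frac{20411937}{5} = - \frac{20411937}{5}$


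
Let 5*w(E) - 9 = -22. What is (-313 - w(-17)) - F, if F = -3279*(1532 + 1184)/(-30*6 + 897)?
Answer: 14472012/1195 ≈ 12110.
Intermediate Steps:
w(E) = -13/5 (w(E) = 9/5 + (1/5)*(-22) = 9/5 - 22/5 = -13/5)
F = -2968588/239 (F = -3279*2716/(-180 + 897) = -3279/(717*(1/2716)) = -3279/717/2716 = -3279*2716/717 = -2968588/239 ≈ -12421.)
(-313 - w(-17)) - F = (-313 - 1*(-13/5)) - 1*(-2968588/239) = (-313 + 13/5) + 2968588/239 = -1552/5 + 2968588/239 = 14472012/1195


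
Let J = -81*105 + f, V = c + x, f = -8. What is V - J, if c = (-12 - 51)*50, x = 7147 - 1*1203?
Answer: 11307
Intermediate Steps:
x = 5944 (x = 7147 - 1203 = 5944)
c = -3150 (c = -63*50 = -3150)
V = 2794 (V = -3150 + 5944 = 2794)
J = -8513 (J = -81*105 - 8 = -8505 - 8 = -8513)
V - J = 2794 - 1*(-8513) = 2794 + 8513 = 11307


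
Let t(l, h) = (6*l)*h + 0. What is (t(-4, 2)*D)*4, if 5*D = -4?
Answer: 768/5 ≈ 153.60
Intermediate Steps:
t(l, h) = 6*h*l (t(l, h) = 6*h*l + 0 = 6*h*l)
D = -4/5 (D = (1/5)*(-4) = -4/5 ≈ -0.80000)
(t(-4, 2)*D)*4 = ((6*2*(-4))*(-4/5))*4 = -48*(-4/5)*4 = (192/5)*4 = 768/5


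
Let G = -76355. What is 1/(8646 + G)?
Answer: -1/67709 ≈ -1.4769e-5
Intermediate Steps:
1/(8646 + G) = 1/(8646 - 76355) = 1/(-67709) = -1/67709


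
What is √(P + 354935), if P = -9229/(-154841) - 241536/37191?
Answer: 2*√6672522075295563389067/274223411 ≈ 595.76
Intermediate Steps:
P = -12352146679/1919563877 (P = -9229*(-1/154841) - 241536*1/37191 = 9229/154841 - 80512/12397 = -12352146679/1919563877 ≈ -6.4349)
√(P + 354935) = √(-12352146679/1919563877 + 354935) = √(681308052536316/1919563877) = 2*√6672522075295563389067/274223411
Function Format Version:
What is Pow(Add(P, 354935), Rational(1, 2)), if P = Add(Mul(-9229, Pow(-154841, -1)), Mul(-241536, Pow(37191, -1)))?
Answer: Mul(Rational(2, 274223411), Pow(6672522075295563389067, Rational(1, 2))) ≈ 595.76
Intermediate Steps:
P = Rational(-12352146679, 1919563877) (P = Add(Mul(-9229, Rational(-1, 154841)), Mul(-241536, Rational(1, 37191))) = Add(Rational(9229, 154841), Rational(-80512, 12397)) = Rational(-12352146679, 1919563877) ≈ -6.4349)
Pow(Add(P, 354935), Rational(1, 2)) = Pow(Add(Rational(-12352146679, 1919563877), 354935), Rational(1, 2)) = Pow(Rational(681308052536316, 1919563877), Rational(1, 2)) = Mul(Rational(2, 274223411), Pow(6672522075295563389067, Rational(1, 2)))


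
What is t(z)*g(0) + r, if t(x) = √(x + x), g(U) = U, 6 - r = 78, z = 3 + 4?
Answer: -72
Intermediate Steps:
z = 7
r = -72 (r = 6 - 1*78 = 6 - 78 = -72)
t(x) = √2*√x (t(x) = √(2*x) = √2*√x)
t(z)*g(0) + r = (√2*√7)*0 - 72 = √14*0 - 72 = 0 - 72 = -72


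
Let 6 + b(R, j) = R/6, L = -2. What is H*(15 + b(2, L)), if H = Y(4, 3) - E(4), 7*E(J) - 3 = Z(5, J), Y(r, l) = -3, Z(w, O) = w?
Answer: -116/3 ≈ -38.667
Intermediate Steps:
b(R, j) = -6 + R/6
E(J) = 8/7 (E(J) = 3/7 + (1/7)*5 = 3/7 + 5/7 = 8/7)
H = -29/7 (H = -3 - 1*8/7 = -3 - 8/7 = -29/7 ≈ -4.1429)
H*(15 + b(2, L)) = -29*(15 + (-6 + (1/6)*2))/7 = -29*(15 + (-6 + 1/3))/7 = -29*(15 - 17/3)/7 = -29/7*28/3 = -116/3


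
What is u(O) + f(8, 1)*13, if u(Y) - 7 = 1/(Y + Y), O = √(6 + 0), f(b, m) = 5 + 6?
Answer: 150 + √6/12 ≈ 150.20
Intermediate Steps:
f(b, m) = 11
O = √6 ≈ 2.4495
u(Y) = 7 + 1/(2*Y) (u(Y) = 7 + 1/(Y + Y) = 7 + 1/(2*Y))
u(O) + f(8, 1)*13 = (7 + 1/(2*(√6))) + 11*13 = (7 + (√6/6)/2) + 143 = (7 + √6/12) + 143 = 150 + √6/12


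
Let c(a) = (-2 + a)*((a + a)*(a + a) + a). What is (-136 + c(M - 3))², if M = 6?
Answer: 9409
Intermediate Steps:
c(a) = (-2 + a)*(a + 4*a²) (c(a) = (-2 + a)*((2*a)*(2*a) + a) = (-2 + a)*(4*a² + a) = (-2 + a)*(a + 4*a²))
(-136 + c(M - 3))² = (-136 + (6 - 3)*(-2 - 7*(6 - 3) + 4*(6 - 3)²))² = (-136 + 3*(-2 - 7*3 + 4*3²))² = (-136 + 3*(-2 - 21 + 4*9))² = (-136 + 3*(-2 - 21 + 36))² = (-136 + 3*13)² = (-136 + 39)² = (-97)² = 9409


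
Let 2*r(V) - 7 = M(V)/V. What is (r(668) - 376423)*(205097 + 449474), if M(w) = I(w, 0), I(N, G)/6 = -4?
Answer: -82295362297949/334 ≈ -2.4639e+11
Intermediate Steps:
I(N, G) = -24 (I(N, G) = 6*(-4) = -24)
M(w) = -24
r(V) = 7/2 - 12/V (r(V) = 7/2 + (-24/V)/2 = 7/2 - 12/V)
(r(668) - 376423)*(205097 + 449474) = ((7/2 - 12/668) - 376423)*(205097 + 449474) = ((7/2 - 12*1/668) - 376423)*654571 = ((7/2 - 3/167) - 376423)*654571 = (1163/334 - 376423)*654571 = -125724119/334*654571 = -82295362297949/334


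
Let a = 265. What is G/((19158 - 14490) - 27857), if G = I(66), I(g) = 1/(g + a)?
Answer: -1/7675559 ≈ -1.3028e-7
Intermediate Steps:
I(g) = 1/(265 + g) (I(g) = 1/(g + 265) = 1/(265 + g))
G = 1/331 (G = 1/(265 + 66) = 1/331 ≈ 0.0030211)
G/((19158 - 14490) - 27857) = 1/(331*((19158 - 14490) - 27857)) = 1/(331*(4668 - 27857)) = (1/331)/(-23189) = (1/331)*(-1/23189) = -1/7675559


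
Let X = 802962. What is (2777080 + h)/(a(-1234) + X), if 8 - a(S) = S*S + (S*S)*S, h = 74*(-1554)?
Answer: 1331042/939180559 ≈ 0.0014172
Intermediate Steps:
h = -114996
a(S) = 8 - S**2 - S**3 (a(S) = 8 - (S*S + (S*S)*S) = 8 - (S**2 + S**2*S) = 8 - (S**2 + S**3) = 8 + (-S**2 - S**3) = 8 - S**2 - S**3)
(2777080 + h)/(a(-1234) + X) = (2777080 - 114996)/((8 - 1*(-1234)**2 - 1*(-1234)**3) + 802962) = 2662084/((8 - 1*1522756 - 1*(-1879080904)) + 802962) = 2662084/((8 - 1522756 + 1879080904) + 802962) = 2662084/(1877558156 + 802962) = 2662084/1878361118 = 2662084*(1/1878361118) = 1331042/939180559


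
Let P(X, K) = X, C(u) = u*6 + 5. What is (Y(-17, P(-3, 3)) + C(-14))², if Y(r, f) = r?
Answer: 9216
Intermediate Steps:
C(u) = 5 + 6*u (C(u) = 6*u + 5 = 5 + 6*u)
(Y(-17, P(-3, 3)) + C(-14))² = (-17 + (5 + 6*(-14)))² = (-17 + (5 - 84))² = (-17 - 79)² = (-96)² = 9216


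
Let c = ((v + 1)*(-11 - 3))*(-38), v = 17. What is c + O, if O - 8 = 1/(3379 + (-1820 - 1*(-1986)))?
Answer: 33975281/3545 ≈ 9584.0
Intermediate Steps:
c = 9576 (c = ((17 + 1)*(-11 - 3))*(-38) = (18*(-14))*(-38) = -252*(-38) = 9576)
O = 28361/3545 (O = 8 + 1/(3379 + (-1820 - 1*(-1986))) = 8 + 1/(3379 + (-1820 + 1986)) = 8 + 1/(3379 + 166) = 8 + 1/3545 = 28361/3545 ≈ 8.0003)
c + O = 9576 + 28361/3545 = 33975281/3545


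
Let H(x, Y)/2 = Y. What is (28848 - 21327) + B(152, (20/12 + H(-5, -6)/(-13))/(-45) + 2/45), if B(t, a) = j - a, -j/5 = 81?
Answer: 12488603/1755 ≈ 7116.0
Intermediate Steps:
j = -405 (j = -5*81 = -405)
H(x, Y) = 2*Y
B(t, a) = -405 - a
(28848 - 21327) + B(152, (20/12 + H(-5, -6)/(-13))/(-45) + 2/45) = (28848 - 21327) + (-405 - ((20/12 + (2*(-6))/(-13))/(-45) + 2/45)) = 7521 + (-405 - ((20*(1/12) - 12*(-1/13))*(-1/45) + 2*(1/45))) = 7521 + (-405 - ((5/3 + 12/13)*(-1/45) + 2/45)) = 7521 + (-405 - ((101/39)*(-1/45) + 2/45)) = 7521 + (-405 - (-101/1755 + 2/45)) = 7521 + (-405 - 1*(-23/1755)) = 7521 + (-405 + 23/1755) = 7521 - 710752/1755 = 12488603/1755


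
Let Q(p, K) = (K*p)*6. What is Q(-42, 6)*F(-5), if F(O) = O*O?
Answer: -37800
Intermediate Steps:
F(O) = O**2
Q(p, K) = 6*K*p
Q(-42, 6)*F(-5) = (6*6*(-42))*(-5)**2 = -1512*25 = -37800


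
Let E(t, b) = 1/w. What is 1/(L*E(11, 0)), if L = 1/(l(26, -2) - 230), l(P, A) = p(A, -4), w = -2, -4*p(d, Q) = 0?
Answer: 460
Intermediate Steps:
p(d, Q) = 0 (p(d, Q) = -¼*0 = 0)
l(P, A) = 0
E(t, b) = -½ (E(t, b) = 1/(-2) = -½)
L = -1/230 (L = 1/(0 - 230) = 1/(-230) = -1/230 ≈ -0.0043478)
1/(L*E(11, 0)) = 1/(-1/230*(-½)) = 1/(1/460) = 460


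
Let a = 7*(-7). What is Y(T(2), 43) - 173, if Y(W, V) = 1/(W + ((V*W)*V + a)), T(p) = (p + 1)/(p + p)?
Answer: -463119/2677 ≈ -173.00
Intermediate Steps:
a = -49
T(p) = (1 + p)/(2*p) (T(p) = (1 + p)/((2*p)) = (1 + p)*(1/(2*p)) = (1 + p)/(2*p))
Y(W, V) = 1/(-49 + W + W*V²) (Y(W, V) = 1/(W + ((V*W)*V - 49)) = 1/(W + (W*V² - 49)) = 1/(W + (-49 + W*V²)) = 1/(-49 + W + W*V²))
Y(T(2), 43) - 173 = 1/(-49 + (½)*(1 + 2)/2 + ((½)*(1 + 2)/2)*43²) - 173 = 1/(-49 + (½)*(½)*3 + ((½)*(½)*3)*1849) - 173 = 1/(-49 + ¾ + (¾)*1849) - 173 = 1/(-49 + ¾ + 5547/4) - 173 = 1/(2677/2) - 173 = 2/2677 - 173 = -463119/2677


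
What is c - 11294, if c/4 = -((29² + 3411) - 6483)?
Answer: -2370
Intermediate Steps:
c = 8924 (c = 4*(-((29² + 3411) - 6483)) = 4*(-((841 + 3411) - 6483)) = 4*(-(4252 - 6483)) = 4*(-1*(-2231)) = 4*2231 = 8924)
c - 11294 = 8924 - 11294 = -2370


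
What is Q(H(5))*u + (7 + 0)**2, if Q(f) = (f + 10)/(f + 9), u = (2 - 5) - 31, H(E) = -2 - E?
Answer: -2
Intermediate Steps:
u = -34 (u = -3 - 31 = -34)
Q(f) = (10 + f)/(9 + f)
Q(H(5))*u + (7 + 0)**2 = ((10 + (-2 - 1*5))/(9 + (-2 - 1*5)))*(-34) + (7 + 0)**2 = ((10 + (-2 - 5))/(9 + (-2 - 5)))*(-34) + 7**2 = ((10 - 7)/(9 - 7))*(-34) + 49 = (3/2)*(-34) + 49 = -51 + 49 = -2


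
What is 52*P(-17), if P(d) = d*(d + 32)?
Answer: -13260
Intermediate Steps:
P(d) = d*(32 + d)
52*P(-17) = 52*(-17*(32 - 17)) = 52*(-17*15) = 52*(-255) = -13260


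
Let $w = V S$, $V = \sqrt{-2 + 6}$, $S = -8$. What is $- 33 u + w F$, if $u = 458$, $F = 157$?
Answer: $-17626$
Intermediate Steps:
$V = 2$ ($V = \sqrt{4} = 2$)
$w = -16$ ($w = 2 \left(-8\right) = -16$)
$- 33 u + w F = \left(-33\right) 458 - 2512 = -15114 - 2512 = -17626$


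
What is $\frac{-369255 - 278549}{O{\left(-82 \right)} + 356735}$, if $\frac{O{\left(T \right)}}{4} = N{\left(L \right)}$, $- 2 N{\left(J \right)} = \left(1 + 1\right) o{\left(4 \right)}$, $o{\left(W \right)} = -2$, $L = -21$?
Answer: $- \frac{647804}{356743} \approx -1.8159$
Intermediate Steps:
$N{\left(J \right)} = 2$ ($N{\left(J \right)} = - \frac{\left(1 + 1\right) \left(-2\right)}{2} = - \frac{2 \left(-2\right)}{2} = \left(- \frac{1}{2}\right) \left(-4\right) = 2$)
$O{\left(T \right)} = 8$ ($O{\left(T \right)} = 4 \cdot 2 = 8$)
$\frac{-369255 - 278549}{O{\left(-82 \right)} + 356735} = \frac{-369255 - 278549}{8 + 356735} = \frac{-369255 - 278549}{356743} = \left(-369255 - 278549\right) \frac{1}{356743} = \left(-647804\right) \frac{1}{356743} = - \frac{647804}{356743}$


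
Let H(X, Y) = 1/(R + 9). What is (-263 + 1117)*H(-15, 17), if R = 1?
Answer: 427/5 ≈ 85.400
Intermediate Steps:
H(X, Y) = ⅒ (H(X, Y) = 1/(1 + 9) = 1/10 = ⅒)
(-263 + 1117)*H(-15, 17) = (-263 + 1117)*(⅒) = 854*(⅒) = 427/5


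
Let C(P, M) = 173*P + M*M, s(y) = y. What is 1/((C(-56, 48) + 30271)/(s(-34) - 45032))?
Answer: -15022/7629 ≈ -1.9691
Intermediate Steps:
C(P, M) = M**2 + 173*P (C(P, M) = 173*P + M**2 = M**2 + 173*P)
1/((C(-56, 48) + 30271)/(s(-34) - 45032)) = 1/(((48**2 + 173*(-56)) + 30271)/(-34 - 45032)) = 1/(((2304 - 9688) + 30271)/(-45066)) = 1/((-7384 + 30271)*(-1/45066)) = 1/(22887*(-1/45066)) = 1/(-7629/15022) = -15022/7629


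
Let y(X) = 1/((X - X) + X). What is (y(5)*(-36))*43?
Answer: -1548/5 ≈ -309.60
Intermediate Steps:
y(X) = 1/X (y(X) = 1/(0 + X) = 1/X)
(y(5)*(-36))*43 = (-36/5)*43 = ((1/5)*(-36))*43 = -36/5*43 = -1548/5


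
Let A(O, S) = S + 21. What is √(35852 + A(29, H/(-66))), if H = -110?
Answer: 2*√80718/3 ≈ 189.41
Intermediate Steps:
A(O, S) = 21 + S
√(35852 + A(29, H/(-66))) = √(35852 + (21 - 110/(-66))) = √(35852 + (21 - 110*(-1/66))) = √(35852 + (21 + 5/3)) = √(35852 + 68/3) = √(107624/3) = 2*√80718/3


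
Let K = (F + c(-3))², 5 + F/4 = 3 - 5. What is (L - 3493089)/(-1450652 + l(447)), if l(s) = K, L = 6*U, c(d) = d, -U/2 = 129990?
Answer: 5052969/1449691 ≈ 3.4855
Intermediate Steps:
U = -259980 (U = -2*129990 = -259980)
L = -1559880 (L = 6*(-259980) = -1559880)
F = -28 (F = -20 + 4*(3 - 5) = -20 + 4*(-2) = -20 - 8 = -28)
K = 961 (K = (-28 - 3)² = (-31)² = 961)
l(s) = 961
(L - 3493089)/(-1450652 + l(447)) = (-1559880 - 3493089)/(-1450652 + 961) = -5052969/(-1449691) = -5052969*(-1/1449691) = 5052969/1449691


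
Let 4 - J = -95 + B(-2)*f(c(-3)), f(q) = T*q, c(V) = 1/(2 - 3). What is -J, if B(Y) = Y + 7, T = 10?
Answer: -149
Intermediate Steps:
c(V) = -1 (c(V) = 1/(-1) = -1)
B(Y) = 7 + Y
f(q) = 10*q
J = 149 (J = 4 - (-95 + (7 - 2)*(10*(-1))) = 4 - (-95 + 5*(-10)) = 4 - (-95 - 50) = 4 - 1*(-145) = 4 + 145 = 149)
-J = -1*149 = -149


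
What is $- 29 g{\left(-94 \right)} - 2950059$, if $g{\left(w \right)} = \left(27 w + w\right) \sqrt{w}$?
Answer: $-2950059 + 76328 i \sqrt{94} \approx -2.9501 \cdot 10^{6} + 7.4003 \cdot 10^{5} i$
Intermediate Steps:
$g{\left(w \right)} = 28 w^{\frac{3}{2}}$ ($g{\left(w \right)} = 28 w \sqrt{w} = 28 w^{\frac{3}{2}}$)
$- 29 g{\left(-94 \right)} - 2950059 = - 29 \cdot 28 \left(-94\right)^{\frac{3}{2}} - 2950059 = - 29 \cdot 28 \left(- 94 i \sqrt{94}\right) - 2950059 = - 29 \left(- 2632 i \sqrt{94}\right) - 2950059 = 76328 i \sqrt{94} - 2950059 = -2950059 + 76328 i \sqrt{94}$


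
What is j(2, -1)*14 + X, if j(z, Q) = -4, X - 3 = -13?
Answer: -66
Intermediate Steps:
X = -10 (X = 3 - 13 = -10)
j(2, -1)*14 + X = -4*14 - 10 = -56 - 10 = -66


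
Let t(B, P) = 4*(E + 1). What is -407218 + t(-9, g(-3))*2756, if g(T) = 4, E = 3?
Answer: -363122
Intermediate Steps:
t(B, P) = 16 (t(B, P) = 4*(3 + 1) = 4*4 = 16)
-407218 + t(-9, g(-3))*2756 = -407218 + 16*2756 = -407218 + 44096 = -363122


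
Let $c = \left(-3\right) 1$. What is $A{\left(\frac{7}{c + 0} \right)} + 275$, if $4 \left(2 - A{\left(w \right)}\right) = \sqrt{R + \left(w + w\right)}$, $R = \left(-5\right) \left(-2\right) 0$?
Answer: $277 - \frac{i \sqrt{42}}{12} \approx 277.0 - 0.54006 i$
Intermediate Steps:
$R = 0$ ($R = 10 \cdot 0 = 0$)
$c = -3$
$A{\left(w \right)} = 2 - \frac{\sqrt{2} \sqrt{w}}{4}$ ($A{\left(w \right)} = 2 - \frac{\sqrt{0 + \left(w + w\right)}}{4} = 2 - \frac{\sqrt{0 + 2 w}}{4} = 2 - \frac{\sqrt{2 w}}{4} = 2 - \frac{\sqrt{2} \sqrt{w}}{4}$)
$A{\left(\frac{7}{c + 0} \right)} + 275 = \left(2 - \frac{\sqrt{2} \sqrt{\frac{7}{-3 + 0}}}{4}\right) + 275 = \left(2 - \frac{\sqrt{2} \sqrt{\frac{7}{-3}}}{4}\right) + 275 = \left(2 - \frac{\sqrt{2} \sqrt{7 \left(- \frac{1}{3}\right)}}{4}\right) + 275 = \left(2 - \frac{\sqrt{2} \sqrt{- \frac{7}{3}}}{4}\right) + 275 = \left(2 - \frac{\sqrt{2} \frac{i \sqrt{21}}{3}}{4}\right) + 275 = \left(2 - \frac{i \sqrt{42}}{12}\right) + 275 = 277 - \frac{i \sqrt{42}}{12}$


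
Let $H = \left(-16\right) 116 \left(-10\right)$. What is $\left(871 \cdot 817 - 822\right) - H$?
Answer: $692225$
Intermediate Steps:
$H = 18560$ ($H = \left(-1856\right) \left(-10\right) = 18560$)
$\left(871 \cdot 817 - 822\right) - H = \left(871 \cdot 817 - 822\right) - 18560 = \left(711607 - 822\right) - 18560 = 710785 - 18560 = 692225$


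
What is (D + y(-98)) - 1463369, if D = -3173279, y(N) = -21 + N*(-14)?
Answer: -4635297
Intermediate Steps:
y(N) = -21 - 14*N
(D + y(-98)) - 1463369 = (-3173279 + (-21 - 14*(-98))) - 1463369 = (-3173279 + (-21 + 1372)) - 1463369 = (-3173279 + 1351) - 1463369 = -3171928 - 1463369 = -4635297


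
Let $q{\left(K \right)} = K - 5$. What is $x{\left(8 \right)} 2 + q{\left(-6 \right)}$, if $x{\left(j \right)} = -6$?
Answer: $-23$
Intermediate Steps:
$q{\left(K \right)} = -5 + K$
$x{\left(8 \right)} 2 + q{\left(-6 \right)} = \left(-6\right) 2 - 11 = -12 - 11 = -23$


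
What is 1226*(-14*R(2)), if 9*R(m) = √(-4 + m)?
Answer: -17164*I*√2/9 ≈ -2697.1*I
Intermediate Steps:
R(m) = √(-4 + m)/9
1226*(-14*R(2)) = 1226*(-14*√(-4 + 2)/9) = 1226*(-14*√(-2)/9) = 1226*(-14*I*√2/9) = -17164*I*√2/9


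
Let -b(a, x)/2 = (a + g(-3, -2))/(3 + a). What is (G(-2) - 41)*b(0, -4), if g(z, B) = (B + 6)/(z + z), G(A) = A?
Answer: -172/9 ≈ -19.111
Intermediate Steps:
g(z, B) = (6 + B)/(2*z) (g(z, B) = (6 + B)/((2*z)) = (6 + B)*(1/(2*z)) = (6 + B)/(2*z))
b(a, x) = -2*(-2/3 + a)/(3 + a) (b(a, x) = -2*(a + (1/2)*(6 - 2)/(-3))/(3 + a) = -2*(a + (1/2)*(-1/3)*4)/(3 + a) = -2*(a - 2/3)/(3 + a) = -2*(-2/3 + a)/(3 + a))
(G(-2) - 41)*b(0, -4) = (-2 - 41)*(2*(2 - 3*0)/(3*(3 + 0))) = -86*(2 + 0)/(3*3) = -86*2/(3*3) = -43*4/9 = -172/9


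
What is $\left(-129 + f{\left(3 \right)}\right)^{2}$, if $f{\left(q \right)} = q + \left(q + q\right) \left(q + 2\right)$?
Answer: $9216$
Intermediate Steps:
$f{\left(q \right)} = q + 2 q \left(2 + q\right)$
$\left(-129 + f{\left(3 \right)}\right)^{2} = \left(-129 + 3 \left(5 + 2 \cdot 3\right)\right)^{2} = \left(-129 + 3 \left(5 + 6\right)\right)^{2} = \left(-129 + 3 \cdot 11\right)^{2} = \left(-129 + 33\right)^{2} = \left(-96\right)^{2} = 9216$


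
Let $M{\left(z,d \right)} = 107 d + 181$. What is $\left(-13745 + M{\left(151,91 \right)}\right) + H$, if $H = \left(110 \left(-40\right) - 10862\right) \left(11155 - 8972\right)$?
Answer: $-33320773$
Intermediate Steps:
$H = -33316946$ ($H = \left(-4400 - 10862\right) 2183 = \left(-15262\right) 2183 = -33316946$)
$M{\left(z,d \right)} = 181 + 107 d$
$\left(-13745 + M{\left(151,91 \right)}\right) + H = \left(-13745 + \left(181 + 107 \cdot 91\right)\right) - 33316946 = \left(-13745 + \left(181 + 9737\right)\right) - 33316946 = \left(-13745 + 9918\right) - 33316946 = -3827 - 33316946 = -33320773$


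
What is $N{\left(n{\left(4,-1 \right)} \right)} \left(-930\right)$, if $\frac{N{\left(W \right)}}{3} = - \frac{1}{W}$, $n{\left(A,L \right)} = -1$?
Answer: $-2790$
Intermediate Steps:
$N{\left(W \right)} = - \frac{3}{W}$ ($N{\left(W \right)} = 3 \left(- \frac{1}{W}\right) = - \frac{3}{W}$)
$N{\left(n{\left(4,-1 \right)} \right)} \left(-930\right) = - \frac{3}{-1} \left(-930\right) = \left(-3\right) \left(-1\right) \left(-930\right) = 3 \left(-930\right) = -2790$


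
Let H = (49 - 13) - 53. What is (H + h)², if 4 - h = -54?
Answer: 1681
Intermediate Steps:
h = 58 (h = 4 - 1*(-54) = 4 + 54 = 58)
H = -17 (H = 36 - 53 = -17)
(H + h)² = (-17 + 58)² = 41² = 1681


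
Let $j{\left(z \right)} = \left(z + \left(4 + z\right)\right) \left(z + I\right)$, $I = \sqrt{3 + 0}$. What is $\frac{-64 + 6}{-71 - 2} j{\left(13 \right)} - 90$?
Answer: $\frac{16050}{73} + \frac{1740 \sqrt{3}}{73} \approx 261.15$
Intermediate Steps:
$I = \sqrt{3} \approx 1.732$
$j{\left(z \right)} = \left(4 + 2 z\right) \left(z + \sqrt{3}\right)$ ($j{\left(z \right)} = \left(z + \left(4 + z\right)\right) \left(z + \sqrt{3}\right) = \left(4 + 2 z\right) \left(z + \sqrt{3}\right)$)
$\frac{-64 + 6}{-71 - 2} j{\left(13 \right)} - 90 = \frac{-64 + 6}{-71 - 2} \left(2 \cdot 13^{2} + 4 \cdot 13 + 4 \sqrt{3} + 2 \cdot 13 \sqrt{3}\right) - 90 = - \frac{58}{-73} \left(2 \cdot 169 + 52 + 4 \sqrt{3} + 26 \sqrt{3}\right) - 90 = \left(-58\right) \left(- \frac{1}{73}\right) \left(338 + 52 + 4 \sqrt{3} + 26 \sqrt{3}\right) - 90 = \frac{58 \left(390 + 30 \sqrt{3}\right)}{73} - 90 = \left(\frac{22620}{73} + \frac{1740 \sqrt{3}}{73}\right) - 90 = \frac{16050}{73} + \frac{1740 \sqrt{3}}{73}$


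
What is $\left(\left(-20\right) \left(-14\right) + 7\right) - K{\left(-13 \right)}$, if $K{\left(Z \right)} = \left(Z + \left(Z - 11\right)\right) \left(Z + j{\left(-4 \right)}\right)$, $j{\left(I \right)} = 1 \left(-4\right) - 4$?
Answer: $-490$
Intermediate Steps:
$j{\left(I \right)} = -8$ ($j{\left(I \right)} = -4 - 4 = -8$)
$K{\left(Z \right)} = \left(-11 + 2 Z\right) \left(-8 + Z\right)$ ($K{\left(Z \right)} = \left(Z + \left(Z - 11\right)\right) \left(Z - 8\right) = \left(Z + \left(-11 + Z\right)\right) \left(-8 + Z\right) = \left(-11 + 2 Z\right) \left(-8 + Z\right)$)
$\left(\left(-20\right) \left(-14\right) + 7\right) - K{\left(-13 \right)} = \left(\left(-20\right) \left(-14\right) + 7\right) - \left(88 - -351 + 2 \left(-13\right)^{2}\right) = \left(280 + 7\right) - \left(88 + 351 + 2 \cdot 169\right) = 287 - \left(88 + 351 + 338\right) = 287 - 777 = -490$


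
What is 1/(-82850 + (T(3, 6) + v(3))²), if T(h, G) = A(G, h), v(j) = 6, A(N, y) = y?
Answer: -1/82769 ≈ -1.2082e-5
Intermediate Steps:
T(h, G) = h
1/(-82850 + (T(3, 6) + v(3))²) = 1/(-82850 + (3 + 6)²) = 1/(-82850 + 9²) = 1/(-82850 + 81) = 1/(-82769) = -1/82769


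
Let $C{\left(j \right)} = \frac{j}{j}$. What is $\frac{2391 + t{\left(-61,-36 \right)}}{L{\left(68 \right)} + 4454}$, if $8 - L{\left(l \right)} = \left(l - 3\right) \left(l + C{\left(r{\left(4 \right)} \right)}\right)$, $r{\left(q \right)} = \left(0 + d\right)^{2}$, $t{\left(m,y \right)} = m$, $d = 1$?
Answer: $- \frac{2330}{23} \approx -101.3$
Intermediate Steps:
$r{\left(q \right)} = 1$ ($r{\left(q \right)} = \left(0 + 1\right)^{2} = 1^{2} = 1$)
$C{\left(j \right)} = 1$
$L{\left(l \right)} = 8 - \left(1 + l\right) \left(-3 + l\right)$ ($L{\left(l \right)} = 8 - \left(l - 3\right) \left(l + 1\right) = 8 - \left(-3 + l\right) \left(1 + l\right) = 8 - \left(1 + l\right) \left(-3 + l\right)$)
$\frac{2391 + t{\left(-61,-36 \right)}}{L{\left(68 \right)} + 4454} = \frac{2391 - 61}{\left(11 - 68^{2} + 2 \cdot 68\right) + 4454} = \frac{2330}{\left(11 - 4624 + 136\right) + 4454} = \frac{2330}{-4477 + 4454} = \frac{2330}{-23} = 2330 \left(- \frac{1}{23}\right) = - \frac{2330}{23}$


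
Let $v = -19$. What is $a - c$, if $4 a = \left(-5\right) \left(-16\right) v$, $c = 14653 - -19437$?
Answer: $-34470$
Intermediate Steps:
$c = 34090$ ($c = 14653 + 19437 = 34090$)
$a = -380$ ($a = \frac{\left(-5\right) \left(-16\right) \left(-19\right)}{4} = \frac{80 \left(-19\right)}{4} = \frac{1}{4} \left(-1520\right) = -380$)
$a - c = -380 - 34090 = -34470$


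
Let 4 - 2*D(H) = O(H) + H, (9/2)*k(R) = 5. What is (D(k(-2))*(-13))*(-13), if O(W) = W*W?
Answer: 11323/81 ≈ 139.79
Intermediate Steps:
O(W) = W²
k(R) = 10/9 (k(R) = (2/9)*5 = 10/9)
D(H) = 2 - H/2 - H²/2 (D(H) = 2 - (H² + H)/2 = 2 - (H + H²)/2 = 2 + (-H/2 - H²/2) = 2 - H/2 - H²/2)
(D(k(-2))*(-13))*(-13) = ((2 - ½*10/9 - (10/9)²/2)*(-13))*(-13) = ((2 - 5/9 - ½*100/81)*(-13))*(-13) = ((2 - 5/9 - 50/81)*(-13))*(-13) = ((67/81)*(-13))*(-13) = -871/81*(-13) = 11323/81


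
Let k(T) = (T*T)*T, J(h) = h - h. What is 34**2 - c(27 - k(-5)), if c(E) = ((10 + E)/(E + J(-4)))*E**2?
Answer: -23468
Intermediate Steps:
J(h) = 0
k(T) = T**3 (k(T) = T**2*T = T**3)
c(E) = E*(10 + E) (c(E) = ((10 + E)/(E + 0))*E**2 = ((10 + E)/E)*E**2 = E*(10 + E))
34**2 - c(27 - k(-5)) = 34**2 - (27 - 1*(-5)**3)*(10 + (27 - 1*(-5)**3)) = 1156 - (27 - 1*(-125))*(10 + (27 - 1*(-125))) = 1156 - (27 + 125)*(10 + (27 + 125)) = 1156 - 152*(10 + 152) = 1156 - 152*162 = 1156 - 1*24624 = 1156 - 24624 = -23468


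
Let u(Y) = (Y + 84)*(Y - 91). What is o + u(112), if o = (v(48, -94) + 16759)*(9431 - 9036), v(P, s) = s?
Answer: 6586791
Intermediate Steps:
u(Y) = (-91 + Y)*(84 + Y) (u(Y) = (84 + Y)*(-91 + Y) = (-91 + Y)*(84 + Y))
o = 6582675 (o = (-94 + 16759)*(9431 - 9036) = 16665*395 = 6582675)
o + u(112) = 6582675 + (-7644 + 112**2 - 7*112) = 6582675 + (-7644 + 12544 - 784) = 6582675 + 4116 = 6586791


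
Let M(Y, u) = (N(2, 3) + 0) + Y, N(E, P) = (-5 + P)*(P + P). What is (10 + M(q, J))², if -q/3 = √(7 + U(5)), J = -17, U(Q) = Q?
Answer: 112 + 24*√3 ≈ 153.57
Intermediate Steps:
N(E, P) = 2*P*(-5 + P) (N(E, P) = (-5 + P)*(2*P) = 2*P*(-5 + P))
q = -6*√3 (q = -3*√(7 + 5) = -6*√3 ≈ -10.392)
M(Y, u) = -12 + Y (M(Y, u) = (2*3*(-5 + 3) + 0) + Y = (2*3*(-2) + 0) + Y = (-12 + 0) + Y = -12 + Y)
(10 + M(q, J))² = (10 + (-12 - 6*√3))² = (-2 - 6*√3)²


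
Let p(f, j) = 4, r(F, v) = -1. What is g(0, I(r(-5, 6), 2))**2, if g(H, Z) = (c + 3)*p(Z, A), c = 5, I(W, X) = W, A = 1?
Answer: 1024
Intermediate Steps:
g(H, Z) = 32 (g(H, Z) = (5 + 3)*4 = 8*4 = 32)
g(0, I(r(-5, 6), 2))**2 = 32**2 = 1024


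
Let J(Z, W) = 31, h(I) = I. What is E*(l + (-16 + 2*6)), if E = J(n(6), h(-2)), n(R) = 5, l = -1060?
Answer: -32984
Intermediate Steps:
E = 31
E*(l + (-16 + 2*6)) = 31*(-1060 + (-16 + 2*6)) = 31*(-1060 + (-16 + 12)) = 31*(-1060 - 4) = 31*(-1064) = -32984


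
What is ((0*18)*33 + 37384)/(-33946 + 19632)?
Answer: -18692/7157 ≈ -2.6117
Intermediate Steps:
((0*18)*33 + 37384)/(-33946 + 19632) = (0*33 + 37384)/(-14314) = (0 + 37384)*(-1/14314) = 37384*(-1/14314) = -18692/7157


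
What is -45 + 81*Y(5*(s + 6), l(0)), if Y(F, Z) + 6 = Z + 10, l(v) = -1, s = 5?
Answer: 198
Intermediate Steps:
Y(F, Z) = 4 + Z (Y(F, Z) = -6 + (Z + 10) = -6 + (10 + Z) = 4 + Z)
-45 + 81*Y(5*(s + 6), l(0)) = -45 + 81*(4 - 1) = -45 + 81*3 = -45 + 243 = 198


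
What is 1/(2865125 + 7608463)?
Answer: 1/10473588 ≈ 9.5478e-8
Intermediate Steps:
1/(2865125 + 7608463) = 1/10473588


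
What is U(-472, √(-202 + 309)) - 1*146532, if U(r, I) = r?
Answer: -147004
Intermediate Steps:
U(-472, √(-202 + 309)) - 1*146532 = -472 - 1*146532 = -472 - 146532 = -147004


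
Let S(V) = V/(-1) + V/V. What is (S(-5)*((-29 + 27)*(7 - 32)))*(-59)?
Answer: -17700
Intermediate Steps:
S(V) = 1 - V (S(V) = V*(-1) + 1 = -V + 1 = 1 - V)
(S(-5)*((-29 + 27)*(7 - 32)))*(-59) = ((1 - 1*(-5))*((-29 + 27)*(7 - 32)))*(-59) = ((1 + 5)*(-2*(-25)))*(-59) = (6*50)*(-59) = 300*(-59) = -17700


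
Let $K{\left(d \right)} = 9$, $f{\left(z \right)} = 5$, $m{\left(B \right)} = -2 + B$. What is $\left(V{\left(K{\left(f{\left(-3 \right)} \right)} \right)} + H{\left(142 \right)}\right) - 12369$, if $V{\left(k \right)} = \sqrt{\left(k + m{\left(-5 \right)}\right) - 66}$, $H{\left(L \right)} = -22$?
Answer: $-12391 + 8 i \approx -12391.0 + 8.0 i$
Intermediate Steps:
$V{\left(k \right)} = \sqrt{-73 + k}$ ($V{\left(k \right)} = \sqrt{\left(k - 7\right) - 66} = \sqrt{\left(-7 + k\right) - 66} = \sqrt{-73 + k}$)
$\left(V{\left(K{\left(f{\left(-3 \right)} \right)} \right)} + H{\left(142 \right)}\right) - 12369 = \left(\sqrt{-73 + 9} - 22\right) - 12369 = \left(\sqrt{-64} - 22\right) - 12369 = \left(8 i - 22\right) - 12369 = \left(-22 + 8 i\right) - 12369 = -12391 + 8 i$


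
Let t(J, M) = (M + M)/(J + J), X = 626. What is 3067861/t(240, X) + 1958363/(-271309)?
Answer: 99879983038261/84919717 ≈ 1.1762e+6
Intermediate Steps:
t(J, M) = M/J (t(J, M) = (2*M)/((2*J)) = (2*M)*(1/(2*J)) = M/J)
3067861/t(240, X) + 1958363/(-271309) = 3067861/((626/240)) + 1958363/(-271309) = 3067861/((626*(1/240))) + 1958363*(-1/271309) = 3067861/(313/120) - 1958363/271309 = 3067861*(120/313) - 1958363/271309 = 368143320/313 - 1958363/271309 = 99879983038261/84919717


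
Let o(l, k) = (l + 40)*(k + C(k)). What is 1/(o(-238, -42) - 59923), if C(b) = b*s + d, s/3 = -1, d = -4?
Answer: -1/75763 ≈ -1.3199e-5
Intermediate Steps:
s = -3 (s = 3*(-1) = -3)
C(b) = -4 - 3*b (C(b) = b*(-3) - 4 = -3*b - 4 = -4 - 3*b)
o(l, k) = (-4 - 2*k)*(40 + l) (o(l, k) = (l + 40)*(k + (-4 - 3*k)) = (40 + l)*(-4 - 2*k) = (-4 - 2*k)*(40 + l))
1/(o(-238, -42) - 59923) = 1/((-160 - 80*(-42) - 4*(-238) - 2*(-42)*(-238)) - 59923) = 1/((-160 + 3360 + 952 - 19992) - 59923) = 1/(-15840 - 59923) = 1/(-75763) = -1/75763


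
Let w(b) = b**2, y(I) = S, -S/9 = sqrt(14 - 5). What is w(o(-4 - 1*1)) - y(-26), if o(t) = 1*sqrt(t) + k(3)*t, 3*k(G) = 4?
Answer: 598/9 - 40*I*sqrt(5)/3 ≈ 66.444 - 29.814*I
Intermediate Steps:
k(G) = 4/3 (k(G) = (1/3)*4 = 4/3)
S = -27 (S = -9*sqrt(14 - 5) = -9*sqrt(9) = -9*3 = -27)
y(I) = -27
o(t) = sqrt(t) + 4*t/3 (o(t) = 1*sqrt(t) + 4*t/3 = sqrt(t) + 4*t/3)
w(o(-4 - 1*1)) - y(-26) = (sqrt(-4 - 1*1) + 4*(-4 - 1*1)/3)**2 - 1*(-27) = (sqrt(-4 - 1) + 4*(-4 - 1)/3)**2 + 27 = (sqrt(-5) + (4/3)*(-5))**2 + 27 = (I*sqrt(5) - 20/3)**2 + 27 = (-20/3 + I*sqrt(5))**2 + 27 = 27 + (-20/3 + I*sqrt(5))**2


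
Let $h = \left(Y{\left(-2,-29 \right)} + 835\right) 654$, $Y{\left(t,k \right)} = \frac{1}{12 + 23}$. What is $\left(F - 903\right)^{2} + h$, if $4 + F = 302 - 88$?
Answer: $\frac{35922519}{35} \approx 1.0264 \cdot 10^{6}$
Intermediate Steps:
$Y{\left(t,k \right)} = \frac{1}{35}$
$F = 210$ ($F = -4 + \left(302 - 88\right) = -4 + 214 = 210$)
$h = \frac{19113804}{35}$ ($h = \left(\frac{1}{35} + 835\right) 654 = \frac{29226}{35} \cdot 654 = \frac{19113804}{35} \approx 5.4611 \cdot 10^{5}$)
$\left(F - 903\right)^{2} + h = \left(210 - 903\right)^{2} + \frac{19113804}{35} = \left(-693\right)^{2} + \frac{19113804}{35} = 480249 + \frac{19113804}{35} = \frac{35922519}{35}$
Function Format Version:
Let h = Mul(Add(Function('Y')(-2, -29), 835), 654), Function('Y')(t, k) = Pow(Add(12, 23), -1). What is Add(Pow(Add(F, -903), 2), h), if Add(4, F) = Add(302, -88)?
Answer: Rational(35922519, 35) ≈ 1.0264e+6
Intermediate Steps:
Function('Y')(t, k) = Rational(1, 35) (Function('Y')(t, k) = Pow(35, -1) = Rational(1, 35))
F = 210 (F = Add(-4, Add(302, -88)) = Add(-4, 214) = 210)
h = Rational(19113804, 35) (h = Mul(Add(Rational(1, 35), 835), 654) = Mul(Rational(29226, 35), 654) = Rational(19113804, 35) ≈ 5.4611e+5)
Add(Pow(Add(F, -903), 2), h) = Add(Pow(Add(210, -903), 2), Rational(19113804, 35)) = Add(Pow(-693, 2), Rational(19113804, 35)) = Add(480249, Rational(19113804, 35)) = Rational(35922519, 35)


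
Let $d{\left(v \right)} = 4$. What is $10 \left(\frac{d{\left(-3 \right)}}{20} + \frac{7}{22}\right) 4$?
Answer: $\frac{228}{11} \approx 20.727$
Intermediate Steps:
$10 \left(\frac{d{\left(-3 \right)}}{20} + \frac{7}{22}\right) 4 = 10 \left(\frac{4}{20} + \frac{7}{22}\right) 4 = 10 \left(4 \cdot \frac{1}{20} + 7 \cdot \frac{1}{22}\right) 4 = 10 \left(\frac{1}{5} + \frac{7}{22}\right) 4 = 10 \cdot \frac{57}{110} \cdot 4 = \frac{57}{11} \cdot 4 = \frac{228}{11}$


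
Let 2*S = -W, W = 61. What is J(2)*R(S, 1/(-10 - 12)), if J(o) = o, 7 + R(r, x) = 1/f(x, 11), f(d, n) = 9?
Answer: -124/9 ≈ -13.778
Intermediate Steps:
S = -61/2 (S = (-1*61)/2 = (½)*(-61) = -61/2 ≈ -30.500)
R(r, x) = -62/9 (R(r, x) = -7 + 1/9 = -7 + ⅑ = -62/9)
J(2)*R(S, 1/(-10 - 12)) = 2*(-62/9) = -124/9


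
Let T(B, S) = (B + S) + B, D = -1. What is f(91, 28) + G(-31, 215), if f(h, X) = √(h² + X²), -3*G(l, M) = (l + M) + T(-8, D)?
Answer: -167/3 + 7*√185 ≈ 39.544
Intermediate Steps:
T(B, S) = S + 2*B
G(l, M) = 17/3 - M/3 - l/3 (G(l, M) = -((l + M) + (-1 + 2*(-8)))/3 = -((M + l) + (-1 - 16))/3 = -((M + l) - 17)/3 = -(-17 + M + l)/3 = 17/3 - M/3 - l/3)
f(h, X) = √(X² + h²)
f(91, 28) + G(-31, 215) = √(28² + 91²) + (17/3 - ⅓*215 - ⅓*(-31)) = √(784 + 8281) + (17/3 - 215/3 + 31/3) = √9065 - 167/3 = 7*√185 - 167/3 = -167/3 + 7*√185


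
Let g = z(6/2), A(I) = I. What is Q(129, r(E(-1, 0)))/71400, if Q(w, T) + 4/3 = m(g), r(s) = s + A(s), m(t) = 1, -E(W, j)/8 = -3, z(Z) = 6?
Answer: -1/214200 ≈ -4.6685e-6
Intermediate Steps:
g = 6
E(W, j) = 24 (E(W, j) = -8*(-3) = 24)
r(s) = 2*s (r(s) = s + s = 2*s)
Q(w, T) = -⅓ (Q(w, T) = -4/3 + 1 = -⅓)
Q(129, r(E(-1, 0)))/71400 = -⅓/71400 = -⅓*1/71400 = -1/214200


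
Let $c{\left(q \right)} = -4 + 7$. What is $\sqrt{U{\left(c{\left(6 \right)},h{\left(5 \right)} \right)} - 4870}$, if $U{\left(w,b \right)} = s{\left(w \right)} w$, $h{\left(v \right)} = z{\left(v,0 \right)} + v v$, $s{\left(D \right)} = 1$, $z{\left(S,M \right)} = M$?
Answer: $i \sqrt{4867} \approx 69.764 i$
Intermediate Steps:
$c{\left(q \right)} = 3$
$h{\left(v \right)} = v^{2}$ ($h{\left(v \right)} = 0 + v v = 0 + v^{2} = v^{2}$)
$U{\left(w,b \right)} = w$ ($U{\left(w,b \right)} = 1 w = w$)
$\sqrt{U{\left(c{\left(6 \right)},h{\left(5 \right)} \right)} - 4870} = \sqrt{3 - 4870} = \sqrt{-4867} = i \sqrt{4867}$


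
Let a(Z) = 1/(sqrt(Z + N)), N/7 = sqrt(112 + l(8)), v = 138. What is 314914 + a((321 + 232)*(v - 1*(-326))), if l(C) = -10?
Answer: 314914 + sqrt(7)/(7*sqrt(36656 + sqrt(102))) ≈ 3.1491e+5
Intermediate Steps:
N = 7*sqrt(102) (N = 7*sqrt(112 - 10) = 7*sqrt(102) ≈ 70.697)
a(Z) = 1/sqrt(Z + 7*sqrt(102)) (a(Z) = 1/(sqrt(Z + 7*sqrt(102))) = 1/sqrt(Z + 7*sqrt(102)))
314914 + a((321 + 232)*(v - 1*(-326))) = 314914 + 1/sqrt((321 + 232)*(138 - 1*(-326)) + 7*sqrt(102)) = 314914 + 1/sqrt(553*(138 + 326) + 7*sqrt(102)) = 314914 + 1/sqrt(553*464 + 7*sqrt(102)) = 314914 + 1/sqrt(256592 + 7*sqrt(102))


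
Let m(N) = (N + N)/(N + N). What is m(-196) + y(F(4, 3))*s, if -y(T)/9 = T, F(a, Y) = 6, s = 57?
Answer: -3077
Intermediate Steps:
y(T) = -9*T
m(N) = 1 (m(N) = (2*N)/((2*N)) = (2*N)*(1/(2*N)) = 1)
m(-196) + y(F(4, 3))*s = 1 - 9*6*57 = 1 - 54*57 = 1 - 3078 = -3077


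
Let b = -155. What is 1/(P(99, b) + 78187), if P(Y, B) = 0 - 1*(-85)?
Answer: 1/78272 ≈ 1.2776e-5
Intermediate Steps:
P(Y, B) = 85 (P(Y, B) = 0 + 85 = 85)
1/(P(99, b) + 78187) = 1/(85 + 78187) = 1/78272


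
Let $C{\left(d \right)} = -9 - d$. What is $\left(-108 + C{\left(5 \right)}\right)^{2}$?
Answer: $14884$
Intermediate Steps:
$\left(-108 + C{\left(5 \right)}\right)^{2} = \left(-108 - 14\right)^{2} = \left(-122\right)^{2} = 14884$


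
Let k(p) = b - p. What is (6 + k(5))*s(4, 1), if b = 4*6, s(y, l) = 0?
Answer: 0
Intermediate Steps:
b = 24
k(p) = 24 - p
(6 + k(5))*s(4, 1) = (6 + (24 - 1*5))*0 = (6 + (24 - 5))*0 = (6 + 19)*0 = 25*0 = 0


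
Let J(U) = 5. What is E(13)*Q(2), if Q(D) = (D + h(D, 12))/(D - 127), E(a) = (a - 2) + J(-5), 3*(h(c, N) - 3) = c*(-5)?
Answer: -16/75 ≈ -0.21333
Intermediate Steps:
h(c, N) = 3 - 5*c/3 (h(c, N) = 3 + (c*(-5))/3 = 3 + (-5*c)/3 = 3 - 5*c/3)
E(a) = 3 + a (E(a) = (a - 2) + 5 = (-2 + a) + 5 = 3 + a)
Q(D) = (3 - 2*D/3)/(-127 + D) (Q(D) = (D + (3 - 5*D/3))/(D - 127) = (3 - 2*D/3)/(-127 + D))
E(13)*Q(2) = (3 + 13)*((9 - 2*2)/(3*(-127 + 2))) = 16*((⅓)*(9 - 4)/(-125)) = 16*((⅓)*(-1/125)*5) = 16*(-1/75) = -16/75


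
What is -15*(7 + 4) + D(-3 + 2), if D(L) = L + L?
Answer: -167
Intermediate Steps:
D(L) = 2*L
-15*(7 + 4) + D(-3 + 2) = -15*(7 + 4) + 2*(-3 + 2) = -15*11 + 2*(-1) = -165 - 2 = -167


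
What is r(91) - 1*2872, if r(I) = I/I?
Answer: -2871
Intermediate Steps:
r(I) = 1
r(91) - 1*2872 = 1 - 1*2872 = 1 - 2872 = -2871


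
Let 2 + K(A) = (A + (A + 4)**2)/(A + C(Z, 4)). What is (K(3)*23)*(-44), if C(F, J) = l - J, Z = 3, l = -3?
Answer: 15180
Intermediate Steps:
C(F, J) = -3 - J
K(A) = -2 + (A + (4 + A)**2)/(-7 + A) (K(A) = -2 + (A + (A + 4)**2)/(A + (-3 - 1*4)) = -2 + (A + (4 + A)**2)/(A + (-3 - 4)) = -2 + (A + (4 + A)**2)/(A - 7) = -2 + (A + (4 + A)**2)/(-7 + A))
(K(3)*23)*(-44) = (((14 + (4 + 3)**2 - 1*3)/(-7 + 3))*23)*(-44) = (((14 + 7**2 - 3)/(-4))*23)*(-44) = (-(14 + 49 - 3)/4*23)*(-44) = (-1/4*60*23)*(-44) = -15*23*(-44) = -345*(-44) = 15180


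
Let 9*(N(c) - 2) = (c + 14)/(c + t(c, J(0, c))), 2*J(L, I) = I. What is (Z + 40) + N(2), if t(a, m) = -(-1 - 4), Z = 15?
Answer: 3607/63 ≈ 57.254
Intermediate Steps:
J(L, I) = I/2
t(a, m) = 5 (t(a, m) = -1*(-5) = 5)
N(c) = 2 + (14 + c)/(9*(5 + c)) (N(c) = 2 + ((c + 14)/(c + 5))/9 = 2 + ((14 + c)/(5 + c))/9 = 2 + (14 + c)/(9*(5 + c)))
(Z + 40) + N(2) = (15 + 40) + (104 + 19*2)/(9*(5 + 2)) = 55 + (⅑)*(104 + 38)/7 = 55 + (⅑)*(⅐)*142 = 55 + 142/63 = 3607/63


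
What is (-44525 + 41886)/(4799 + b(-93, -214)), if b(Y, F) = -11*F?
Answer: -2639/7153 ≈ -0.36894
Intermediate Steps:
(-44525 + 41886)/(4799 + b(-93, -214)) = (-44525 + 41886)/(4799 - 11*(-214)) = -2639/(4799 + 2354) = -2639/7153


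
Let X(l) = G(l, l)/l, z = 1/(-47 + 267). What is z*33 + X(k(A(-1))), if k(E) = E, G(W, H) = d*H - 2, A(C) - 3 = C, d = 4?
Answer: 63/20 ≈ 3.1500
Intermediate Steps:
z = 1/220 ≈ 0.0045455
A(C) = 3 + C
G(W, H) = -2 + 4*H (G(W, H) = 4*H - 2 = -2 + 4*H)
X(l) = (-2 + 4*l)/l
z*33 + X(k(A(-1))) = (1/220)*33 + (4 - 2/(3 - 1)) = 3/20 + (4 - 2/2) = 3/20 + (4 - 2*½) = 3/20 + (4 - 1) = 3/20 + 3 = 63/20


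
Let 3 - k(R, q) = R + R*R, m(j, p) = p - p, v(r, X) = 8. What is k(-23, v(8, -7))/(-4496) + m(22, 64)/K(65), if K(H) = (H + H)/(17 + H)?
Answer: 503/4496 ≈ 0.11188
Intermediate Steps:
m(j, p) = 0
k(R, q) = 3 - R - R² (k(R, q) = 3 - (R + R*R) = 3 - (R + R²) = 3 + (-R - R²) = 3 - R - R²)
K(H) = 2*H/(17 + H) (K(H) = (2*H)/(17 + H) = 2*H/(17 + H))
k(-23, v(8, -7))/(-4496) + m(22, 64)/K(65) = (3 - 1*(-23) - 1*(-23)²)/(-4496) + 0/((2*65/(17 + 65))) = (3 + 23 - 1*529)*(-1/4496) + 0/((2*65/82)) = (3 + 23 - 529)*(-1/4496) + 0/((2*65*(1/82))) = -503*(-1/4496) + 0/(65/41) = 503/4496 + 0*(41/65) = 503/4496 + 0 = 503/4496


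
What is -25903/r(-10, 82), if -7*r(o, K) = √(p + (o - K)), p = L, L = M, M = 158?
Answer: 181321*√66/66 ≈ 22319.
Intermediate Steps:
L = 158
p = 158
r(o, K) = -√(158 + o - K)/7 (r(o, K) = -√(158 + (o - K))/7 = -√(158 + o - K)/7)
-25903/r(-10, 82) = -25903*(-7/√(158 - 10 - 1*82)) = -25903*(-7/√(158 - 10 - 82)) = -25903*(-7*√66/66) = -(-181321)*√66/66 = 181321*√66/66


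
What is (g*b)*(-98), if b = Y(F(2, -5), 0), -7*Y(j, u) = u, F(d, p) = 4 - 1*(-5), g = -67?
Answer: 0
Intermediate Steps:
F(d, p) = 9 (F(d, p) = 4 + 5 = 9)
Y(j, u) = -u/7
b = 0 (b = -⅐*0 = 0)
(g*b)*(-98) = -67*0*(-98) = 0*(-98) = 0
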